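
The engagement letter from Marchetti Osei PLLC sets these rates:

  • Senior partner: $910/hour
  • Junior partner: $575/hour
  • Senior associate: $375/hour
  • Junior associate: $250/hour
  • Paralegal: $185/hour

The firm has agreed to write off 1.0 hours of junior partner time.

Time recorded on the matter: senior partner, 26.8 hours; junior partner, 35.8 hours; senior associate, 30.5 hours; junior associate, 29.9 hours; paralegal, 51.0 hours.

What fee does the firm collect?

Senior partner: 26.8 × $910 = $24,388.00
Junior partner: 35.8 × $575 = $20,585.00
Senior associate: 30.5 × $375 = $11,437.50
Junior associate: 29.9 × $250 = $7,475.00
Paralegal: 51.0 × $185 = $9,435.00
Subtotal: $73,320.50
Write-off: 1.0 × $575 = $575.00
Total: $73,320.50 − $575.00 = $72,745.50

$72,745.50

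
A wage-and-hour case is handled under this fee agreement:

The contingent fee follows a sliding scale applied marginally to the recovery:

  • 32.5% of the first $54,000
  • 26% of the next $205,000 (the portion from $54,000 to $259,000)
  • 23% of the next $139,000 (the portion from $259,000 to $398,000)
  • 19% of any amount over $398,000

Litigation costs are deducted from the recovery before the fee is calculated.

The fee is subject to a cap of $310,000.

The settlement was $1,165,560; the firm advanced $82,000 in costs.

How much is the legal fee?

$233,076.40

Fee base (net of costs): $1,165,560 − $82,000 = $1,083,560
First $54,000 at 32.5% = $17,550.00
Next $205,000 at 26% = $53,300.00
Next $139,000 at 23% = $31,970.00
Remaining $685,560 at 19% = $130,256.40
Fee: $17,550.00 + $53,300.00 + $31,970.00 + $130,256.40 = $233,076.40
$233,076.40 is under the $310,000 cap.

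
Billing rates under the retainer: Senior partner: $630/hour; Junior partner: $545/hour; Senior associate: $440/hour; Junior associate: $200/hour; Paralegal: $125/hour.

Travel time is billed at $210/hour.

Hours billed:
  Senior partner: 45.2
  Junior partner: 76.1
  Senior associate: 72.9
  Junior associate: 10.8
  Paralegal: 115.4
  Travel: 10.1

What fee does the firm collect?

Senior partner: 45.2 × $630 = $28,476.00
Junior partner: 76.1 × $545 = $41,474.50
Senior associate: 72.9 × $440 = $32,076.00
Junior associate: 10.8 × $200 = $2,160.00
Paralegal: 115.4 × $125 = $14,425.00
Subtotal: $28,476.00 + $41,474.50 + $32,076.00 + $2,160.00 + $14,425.00 = $118,611.50
Travel: 10.1 × $210 = $2,121.00
Total: $118,611.50 + $2,121.00 = $120,732.50

$120,732.50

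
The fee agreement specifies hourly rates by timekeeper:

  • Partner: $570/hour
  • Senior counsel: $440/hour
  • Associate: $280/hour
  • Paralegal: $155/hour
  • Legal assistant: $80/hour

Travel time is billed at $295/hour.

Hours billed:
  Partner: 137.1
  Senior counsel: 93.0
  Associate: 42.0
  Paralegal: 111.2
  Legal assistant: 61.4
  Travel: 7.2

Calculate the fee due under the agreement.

$155,099.00

Partner: 137.1 × $570 = $78,147.00
Senior counsel: 93.0 × $440 = $40,920.00
Associate: 42.0 × $280 = $11,760.00
Paralegal: 111.2 × $155 = $17,236.00
Legal assistant: 61.4 × $80 = $4,912.00
Subtotal: $78,147.00 + $40,920.00 + $11,760.00 + $17,236.00 + $4,912.00 = $152,975.00
Travel: 7.2 × $295 = $2,124.00
Total: $152,975.00 + $2,124.00 = $155,099.00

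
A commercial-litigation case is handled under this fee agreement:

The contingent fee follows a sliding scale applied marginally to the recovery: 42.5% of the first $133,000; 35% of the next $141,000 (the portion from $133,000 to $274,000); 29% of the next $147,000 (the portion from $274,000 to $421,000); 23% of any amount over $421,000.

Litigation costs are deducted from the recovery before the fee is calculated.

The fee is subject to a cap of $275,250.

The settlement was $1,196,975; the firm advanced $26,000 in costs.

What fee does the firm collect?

Fee base (net of costs): $1,196,975 − $26,000 = $1,170,975
First $133,000 at 42.5% = $56,525.00
Next $141,000 at 35% = $49,350.00
Next $147,000 at 29% = $42,630.00
Remaining $749,975 at 23% = $172,494.25
Fee: $56,525.00 + $49,350.00 + $42,630.00 + $172,494.25 = $320,999.25
$320,999.25 exceeds the $275,250 cap, so the fee is capped at $275,250.00.

$275,250.00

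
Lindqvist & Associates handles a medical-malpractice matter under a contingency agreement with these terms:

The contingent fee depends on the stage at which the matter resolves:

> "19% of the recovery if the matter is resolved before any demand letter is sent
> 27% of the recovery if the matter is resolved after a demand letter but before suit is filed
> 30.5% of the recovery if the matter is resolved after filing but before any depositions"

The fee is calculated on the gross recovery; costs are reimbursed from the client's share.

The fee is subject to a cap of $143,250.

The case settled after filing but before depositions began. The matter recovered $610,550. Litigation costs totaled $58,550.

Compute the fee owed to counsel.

$143,250.00

Fee base is the gross recovery, $610,550; costs are reimbursed separately.
The matter settled after filing but before depositions began, so the 30.5% rate applies.
$610,550 × 30.5% = $186,217.75
$186,217.75 exceeds the $143,250 cap, so the fee is capped at $143,250.00.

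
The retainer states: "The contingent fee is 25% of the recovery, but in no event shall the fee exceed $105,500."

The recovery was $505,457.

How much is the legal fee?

25% of $505,457 = $126,364.25
That exceeds the $105,500 cap, so the fee is capped at $105,500.

$105,500.00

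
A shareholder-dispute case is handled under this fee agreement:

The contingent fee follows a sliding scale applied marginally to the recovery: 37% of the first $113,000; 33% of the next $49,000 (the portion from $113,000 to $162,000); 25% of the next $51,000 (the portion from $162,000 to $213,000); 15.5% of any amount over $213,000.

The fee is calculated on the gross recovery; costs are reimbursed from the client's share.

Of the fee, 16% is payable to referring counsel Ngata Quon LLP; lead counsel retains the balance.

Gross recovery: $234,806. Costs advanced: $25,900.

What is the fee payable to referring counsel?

$11,857.59

Fee base is the gross recovery, $234,806; costs are reimbursed separately.
First $113,000 at 37% = $41,810.00
Next $49,000 at 33% = $16,170.00
Next $51,000 at 25% = $12,750.00
Remaining $21,806 at 15.5% = $3,379.93
Fee: $41,810.00 + $16,170.00 + $12,750.00 + $3,379.93 = $74,109.93
Referral share: 16% of $74,109.93 = $11,857.59; lead counsel retains $74,109.93 − $11,857.59 = $62,252.34.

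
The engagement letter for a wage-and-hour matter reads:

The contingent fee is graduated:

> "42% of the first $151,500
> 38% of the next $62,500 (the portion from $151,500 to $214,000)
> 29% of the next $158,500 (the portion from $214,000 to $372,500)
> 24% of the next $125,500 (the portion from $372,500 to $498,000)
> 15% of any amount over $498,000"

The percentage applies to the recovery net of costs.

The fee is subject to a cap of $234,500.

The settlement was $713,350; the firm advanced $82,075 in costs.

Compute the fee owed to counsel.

$183,456.25

Fee base (net of costs): $713,350 − $82,075 = $631,275
First $151,500 at 42% = $63,630.00
Next $62,500 at 38% = $23,750.00
Next $158,500 at 29% = $45,965.00
Next $125,500 at 24% = $30,120.00
Remaining $133,275 at 15% = $19,991.25
Fee: $63,630.00 + $23,750.00 + $45,965.00 + $30,120.00 + $19,991.25 = $183,456.25
$183,456.25 is under the $234,500 cap.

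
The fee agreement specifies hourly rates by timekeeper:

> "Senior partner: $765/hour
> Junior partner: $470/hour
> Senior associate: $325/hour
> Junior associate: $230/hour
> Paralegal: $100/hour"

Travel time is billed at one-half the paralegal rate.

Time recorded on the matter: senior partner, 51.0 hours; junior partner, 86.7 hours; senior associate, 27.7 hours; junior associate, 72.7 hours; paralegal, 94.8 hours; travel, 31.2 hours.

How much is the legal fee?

Senior partner: 51.0 × $765 = $39,015.00
Junior partner: 86.7 × $470 = $40,749.00
Senior associate: 27.7 × $325 = $9,002.50
Junior associate: 72.7 × $230 = $16,721.00
Paralegal: 94.8 × $100 = $9,480.00
Subtotal: $39,015.00 + $40,749.00 + $9,002.50 + $16,721.00 + $9,480.00 = $114,967.50
Travel: 31.2 × ($100 ÷ 2) = 31.2 × $50.00 = $1,560.00
Total: $114,967.50 + $1,560.00 = $116,527.50

$116,527.50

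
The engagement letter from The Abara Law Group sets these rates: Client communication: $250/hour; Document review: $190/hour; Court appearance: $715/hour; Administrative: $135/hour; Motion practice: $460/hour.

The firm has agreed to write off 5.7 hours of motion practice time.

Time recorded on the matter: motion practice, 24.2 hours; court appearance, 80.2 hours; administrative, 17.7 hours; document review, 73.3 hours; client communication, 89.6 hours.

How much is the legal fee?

$104,569.50

Client communication: 89.6 × $250 = $22,400.00
Document review: 73.3 × $190 = $13,927.00
Court appearance: 80.2 × $715 = $57,343.00
Administrative: 17.7 × $135 = $2,389.50
Motion practice: 24.2 × $460 = $11,132.00
Subtotal: $107,191.50
Write-off: 5.7 × $460 = $2,622.00
Total: $107,191.50 − $2,622.00 = $104,569.50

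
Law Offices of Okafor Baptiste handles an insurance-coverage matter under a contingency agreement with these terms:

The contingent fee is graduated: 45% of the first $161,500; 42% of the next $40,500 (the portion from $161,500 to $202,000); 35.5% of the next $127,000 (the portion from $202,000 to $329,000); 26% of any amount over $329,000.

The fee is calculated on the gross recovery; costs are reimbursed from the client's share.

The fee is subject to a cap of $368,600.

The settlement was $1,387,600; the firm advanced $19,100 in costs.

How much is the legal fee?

Fee base is the gross recovery, $1,387,600; costs are reimbursed separately.
First $161,500 at 45% = $72,675.00
Next $40,500 at 42% = $17,010.00
Next $127,000 at 35.5% = $45,085.00
Remaining $1,058,600 at 26% = $275,236.00
Fee: $72,675.00 + $17,010.00 + $45,085.00 + $275,236.00 = $410,006.00
$410,006.00 exceeds the $368,600 cap, so the fee is capped at $368,600.00.

$368,600.00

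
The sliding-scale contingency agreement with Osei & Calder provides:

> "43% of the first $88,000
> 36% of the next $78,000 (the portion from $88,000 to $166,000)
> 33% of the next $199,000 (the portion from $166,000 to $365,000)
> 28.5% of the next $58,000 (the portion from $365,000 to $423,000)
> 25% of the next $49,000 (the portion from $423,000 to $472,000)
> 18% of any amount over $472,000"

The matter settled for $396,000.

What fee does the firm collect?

$140,425.00

First $88,000 at 43% = $37,840.00
Next $78,000 at 36% = $28,080.00
Next $199,000 at 33% = $65,670.00
Remaining $31,000 at 28.5% = $8,835.00
Fee: $37,840.00 + $28,080.00 + $65,670.00 + $8,835.00 = $140,425.00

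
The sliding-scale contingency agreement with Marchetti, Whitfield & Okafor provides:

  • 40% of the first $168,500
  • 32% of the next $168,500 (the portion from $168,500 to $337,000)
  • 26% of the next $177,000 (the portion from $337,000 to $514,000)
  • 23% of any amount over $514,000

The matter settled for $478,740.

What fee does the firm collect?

First $168,500 at 40% = $67,400.00
Next $168,500 at 32% = $53,920.00
Remaining $141,740 at 26% = $36,852.40
Fee: $67,400.00 + $53,920.00 + $36,852.40 = $158,172.40

$158,172.40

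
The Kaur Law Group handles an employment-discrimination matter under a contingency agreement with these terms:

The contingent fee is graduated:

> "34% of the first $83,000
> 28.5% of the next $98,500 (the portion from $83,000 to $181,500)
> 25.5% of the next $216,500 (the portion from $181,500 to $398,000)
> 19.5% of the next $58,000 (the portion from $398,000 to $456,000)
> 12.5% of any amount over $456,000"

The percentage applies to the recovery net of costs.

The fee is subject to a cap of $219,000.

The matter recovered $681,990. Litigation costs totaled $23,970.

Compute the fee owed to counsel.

Fee base (net of costs): $681,990 − $23,970 = $658,020
First $83,000 at 34% = $28,220.00
Next $98,500 at 28.5% = $28,072.50
Next $216,500 at 25.5% = $55,207.50
Next $58,000 at 19.5% = $11,310.00
Remaining $202,020 at 12.5% = $25,252.50
Fee: $28,220.00 + $28,072.50 + $55,207.50 + $11,310.00 + $25,252.50 = $148,062.50
$148,062.50 is under the $219,000 cap.

$148,062.50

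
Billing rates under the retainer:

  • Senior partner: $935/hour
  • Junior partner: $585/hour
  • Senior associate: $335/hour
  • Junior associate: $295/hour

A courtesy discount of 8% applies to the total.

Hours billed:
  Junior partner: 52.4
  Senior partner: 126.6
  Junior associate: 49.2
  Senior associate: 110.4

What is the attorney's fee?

Senior partner: 126.6 × $935 = $118,371.00
Junior partner: 52.4 × $585 = $30,654.00
Senior associate: 110.4 × $335 = $36,984.00
Junior associate: 49.2 × $295 = $14,514.00
Subtotal: $200,523.00
Less 8% discount: −$16,041.84
Total: $200,523.00 − $16,041.84 = $184,481.16

$184,481.16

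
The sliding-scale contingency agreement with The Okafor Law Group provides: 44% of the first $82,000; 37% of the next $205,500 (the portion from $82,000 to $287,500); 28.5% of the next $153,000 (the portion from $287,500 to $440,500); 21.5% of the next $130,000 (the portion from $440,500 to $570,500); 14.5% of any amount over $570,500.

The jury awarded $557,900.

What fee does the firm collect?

$180,961.00

First $82,000 at 44% = $36,080.00
Next $205,500 at 37% = $76,035.00
Next $153,000 at 28.5% = $43,605.00
Remaining $117,400 at 21.5% = $25,241.00
Fee: $36,080.00 + $76,035.00 + $43,605.00 + $25,241.00 = $180,961.00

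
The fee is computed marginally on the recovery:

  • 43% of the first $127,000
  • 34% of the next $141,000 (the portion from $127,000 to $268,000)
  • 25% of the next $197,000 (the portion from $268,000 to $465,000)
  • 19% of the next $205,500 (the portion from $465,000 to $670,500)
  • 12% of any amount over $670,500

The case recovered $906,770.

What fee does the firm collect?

$219,197.40

First $127,000 at 43% = $54,610.00
Next $141,000 at 34% = $47,940.00
Next $197,000 at 25% = $49,250.00
Next $205,500 at 19% = $39,045.00
Remaining $236,270 at 12% = $28,352.40
Fee: $54,610.00 + $47,940.00 + $49,250.00 + $39,045.00 + $28,352.40 = $219,197.40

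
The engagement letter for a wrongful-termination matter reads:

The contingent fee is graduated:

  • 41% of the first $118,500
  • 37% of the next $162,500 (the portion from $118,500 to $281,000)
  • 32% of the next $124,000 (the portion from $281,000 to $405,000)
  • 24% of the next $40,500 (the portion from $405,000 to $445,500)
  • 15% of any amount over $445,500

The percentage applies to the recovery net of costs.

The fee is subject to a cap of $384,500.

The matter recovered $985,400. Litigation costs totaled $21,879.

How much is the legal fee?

$235,813.15

Fee base (net of costs): $985,400 − $21,879 = $963,521
First $118,500 at 41% = $48,585.00
Next $162,500 at 37% = $60,125.00
Next $124,000 at 32% = $39,680.00
Next $40,500 at 24% = $9,720.00
Remaining $518,021 at 15% = $77,703.15
Fee: $48,585.00 + $60,125.00 + $39,680.00 + $9,720.00 + $77,703.15 = $235,813.15
$235,813.15 is under the $384,500 cap.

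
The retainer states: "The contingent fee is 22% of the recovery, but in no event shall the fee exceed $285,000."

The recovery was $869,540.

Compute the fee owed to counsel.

22% of $869,540 = $191,298.80
That is under the $285,000 cap.

$191,298.80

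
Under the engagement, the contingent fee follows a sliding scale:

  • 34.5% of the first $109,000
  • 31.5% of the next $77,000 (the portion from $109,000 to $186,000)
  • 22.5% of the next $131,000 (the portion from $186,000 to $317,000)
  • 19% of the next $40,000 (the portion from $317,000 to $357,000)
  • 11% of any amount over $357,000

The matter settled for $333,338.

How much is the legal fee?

$94,439.22

First $109,000 at 34.5% = $37,605.00
Next $77,000 at 31.5% = $24,255.00
Next $131,000 at 22.5% = $29,475.00
Remaining $16,338 at 19% = $3,104.22
Fee: $37,605.00 + $24,255.00 + $29,475.00 + $3,104.22 = $94,439.22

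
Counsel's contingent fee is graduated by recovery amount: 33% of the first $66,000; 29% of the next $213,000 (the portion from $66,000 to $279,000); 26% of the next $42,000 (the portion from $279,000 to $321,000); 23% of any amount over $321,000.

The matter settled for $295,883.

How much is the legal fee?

First $66,000 at 33% = $21,780.00
Next $213,000 at 29% = $61,770.00
Remaining $16,883 at 26% = $4,389.58
Fee: $21,780.00 + $61,770.00 + $4,389.58 = $87,939.58

$87,939.58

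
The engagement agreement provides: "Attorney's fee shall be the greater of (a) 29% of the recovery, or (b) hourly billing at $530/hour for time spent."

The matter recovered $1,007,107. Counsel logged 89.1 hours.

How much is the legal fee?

(a) 29% of $1,007,107 = $292,061.03
(b) 89.1 × $530 = $47,223.00
The greater is (a): $292,061.03.

$292,061.03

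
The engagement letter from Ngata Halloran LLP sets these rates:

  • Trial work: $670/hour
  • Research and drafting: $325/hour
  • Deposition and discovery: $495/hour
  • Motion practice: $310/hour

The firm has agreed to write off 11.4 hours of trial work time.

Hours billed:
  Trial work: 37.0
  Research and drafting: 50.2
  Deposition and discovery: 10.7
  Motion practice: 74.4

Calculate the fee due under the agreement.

Trial work: 37.0 × $670 = $24,790.00
Research and drafting: 50.2 × $325 = $16,315.00
Deposition and discovery: 10.7 × $495 = $5,296.50
Motion practice: 74.4 × $310 = $23,064.00
Subtotal: $69,465.50
Write-off: 11.4 × $670 = $7,638.00
Total: $69,465.50 − $7,638.00 = $61,827.50

$61,827.50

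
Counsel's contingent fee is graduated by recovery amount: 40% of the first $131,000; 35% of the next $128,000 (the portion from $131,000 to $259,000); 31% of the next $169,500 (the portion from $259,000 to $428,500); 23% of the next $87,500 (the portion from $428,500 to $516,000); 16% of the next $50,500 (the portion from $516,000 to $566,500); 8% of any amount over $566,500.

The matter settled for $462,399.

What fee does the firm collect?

First $131,000 at 40% = $52,400.00
Next $128,000 at 35% = $44,800.00
Next $169,500 at 31% = $52,545.00
Remaining $33,899 at 23% = $7,796.77
Fee: $52,400.00 + $44,800.00 + $52,545.00 + $7,796.77 = $157,541.77

$157,541.77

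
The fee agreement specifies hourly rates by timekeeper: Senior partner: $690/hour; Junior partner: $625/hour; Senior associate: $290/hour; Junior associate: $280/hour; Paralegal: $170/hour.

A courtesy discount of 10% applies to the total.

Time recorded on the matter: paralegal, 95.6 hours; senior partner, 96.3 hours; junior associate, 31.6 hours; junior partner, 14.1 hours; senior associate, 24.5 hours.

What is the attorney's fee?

Senior partner: 96.3 × $690 = $66,447.00
Junior partner: 14.1 × $625 = $8,812.50
Senior associate: 24.5 × $290 = $7,105.00
Junior associate: 31.6 × $280 = $8,848.00
Paralegal: 95.6 × $170 = $16,252.00
Subtotal: $107,464.50
Less 10% discount: −$10,746.45
Total: $107,464.50 − $10,746.45 = $96,718.05

$96,718.05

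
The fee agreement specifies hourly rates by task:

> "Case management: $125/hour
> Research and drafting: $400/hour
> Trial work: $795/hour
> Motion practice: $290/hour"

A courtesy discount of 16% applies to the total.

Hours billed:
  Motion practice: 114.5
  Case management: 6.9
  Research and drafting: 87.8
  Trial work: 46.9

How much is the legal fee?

$89,437.32

Case management: 6.9 × $125 = $862.50
Research and drafting: 87.8 × $400 = $35,120.00
Trial work: 46.9 × $795 = $37,285.50
Motion practice: 114.5 × $290 = $33,205.00
Subtotal: $106,473.00
Less 16% discount: −$17,035.68
Total: $106,473.00 − $17,035.68 = $89,437.32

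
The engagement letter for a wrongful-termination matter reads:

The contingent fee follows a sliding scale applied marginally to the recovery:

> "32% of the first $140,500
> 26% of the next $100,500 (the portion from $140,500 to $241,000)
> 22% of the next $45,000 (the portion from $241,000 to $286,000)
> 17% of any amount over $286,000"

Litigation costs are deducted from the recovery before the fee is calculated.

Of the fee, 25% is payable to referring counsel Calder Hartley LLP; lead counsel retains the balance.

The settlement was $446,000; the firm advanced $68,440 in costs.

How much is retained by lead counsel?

$72,416.40

Fee base (net of costs): $446,000 − $68,440 = $377,560
First $140,500 at 32% = $44,960.00
Next $100,500 at 26% = $26,130.00
Next $45,000 at 22% = $9,900.00
Remaining $91,560 at 17% = $15,565.20
Fee: $44,960.00 + $26,130.00 + $9,900.00 + $15,565.20 = $96,555.20
Referral share: 25% of $96,555.20 = $24,138.80; lead counsel retains $96,555.20 − $24,138.80 = $72,416.40.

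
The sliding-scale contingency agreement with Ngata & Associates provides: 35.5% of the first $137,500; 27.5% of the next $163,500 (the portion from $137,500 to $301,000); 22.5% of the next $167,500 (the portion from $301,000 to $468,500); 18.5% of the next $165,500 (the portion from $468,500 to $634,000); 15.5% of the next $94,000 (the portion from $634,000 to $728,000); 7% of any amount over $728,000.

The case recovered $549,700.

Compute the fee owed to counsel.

First $137,500 at 35.5% = $48,812.50
Next $163,500 at 27.5% = $44,962.50
Next $167,500 at 22.5% = $37,687.50
Remaining $81,200 at 18.5% = $15,022.00
Fee: $48,812.50 + $44,962.50 + $37,687.50 + $15,022.00 = $146,484.50

$146,484.50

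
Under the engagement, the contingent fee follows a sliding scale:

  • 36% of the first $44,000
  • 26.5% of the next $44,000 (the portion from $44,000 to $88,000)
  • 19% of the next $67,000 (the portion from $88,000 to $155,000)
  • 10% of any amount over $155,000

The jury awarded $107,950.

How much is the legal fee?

First $44,000 at 36% = $15,840.00
Next $44,000 at 26.5% = $11,660.00
Remaining $19,950 at 19% = $3,790.50
Fee: $15,840.00 + $11,660.00 + $3,790.50 = $31,290.50

$31,290.50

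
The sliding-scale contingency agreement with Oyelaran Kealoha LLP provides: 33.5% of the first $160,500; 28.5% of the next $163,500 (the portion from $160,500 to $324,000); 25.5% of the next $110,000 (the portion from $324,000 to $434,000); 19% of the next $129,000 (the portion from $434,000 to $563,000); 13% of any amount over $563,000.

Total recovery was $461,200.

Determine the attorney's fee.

First $160,500 at 33.5% = $53,767.50
Next $163,500 at 28.5% = $46,597.50
Next $110,000 at 25.5% = $28,050.00
Remaining $27,200 at 19% = $5,168.00
Fee: $53,767.50 + $46,597.50 + $28,050.00 + $5,168.00 = $133,583.00

$133,583.00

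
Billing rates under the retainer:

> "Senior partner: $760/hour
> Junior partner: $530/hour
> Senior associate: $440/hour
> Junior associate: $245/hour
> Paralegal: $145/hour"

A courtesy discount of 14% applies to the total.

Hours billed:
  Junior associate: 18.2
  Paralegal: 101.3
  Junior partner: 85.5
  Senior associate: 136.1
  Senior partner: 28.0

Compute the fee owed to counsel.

$125,238.79

Senior partner: 28.0 × $760 = $21,280.00
Junior partner: 85.5 × $530 = $45,315.00
Senior associate: 136.1 × $440 = $59,884.00
Junior associate: 18.2 × $245 = $4,459.00
Paralegal: 101.3 × $145 = $14,688.50
Subtotal: $145,626.50
Less 14% discount: −$20,387.71
Total: $145,626.50 − $20,387.71 = $125,238.79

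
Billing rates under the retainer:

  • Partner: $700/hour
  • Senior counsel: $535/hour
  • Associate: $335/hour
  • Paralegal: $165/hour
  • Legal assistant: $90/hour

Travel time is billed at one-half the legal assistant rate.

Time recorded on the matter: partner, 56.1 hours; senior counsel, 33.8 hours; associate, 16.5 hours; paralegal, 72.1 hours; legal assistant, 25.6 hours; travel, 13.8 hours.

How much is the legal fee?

Partner: 56.1 × $700 = $39,270.00
Senior counsel: 33.8 × $535 = $18,083.00
Associate: 16.5 × $335 = $5,527.50
Paralegal: 72.1 × $165 = $11,896.50
Legal assistant: 25.6 × $90 = $2,304.00
Subtotal: $39,270.00 + $18,083.00 + $5,527.50 + $11,896.50 + $2,304.00 = $77,081.00
Travel: 13.8 × ($90 ÷ 2) = 13.8 × $45.00 = $621.00
Total: $77,081.00 + $621.00 = $77,702.00

$77,702.00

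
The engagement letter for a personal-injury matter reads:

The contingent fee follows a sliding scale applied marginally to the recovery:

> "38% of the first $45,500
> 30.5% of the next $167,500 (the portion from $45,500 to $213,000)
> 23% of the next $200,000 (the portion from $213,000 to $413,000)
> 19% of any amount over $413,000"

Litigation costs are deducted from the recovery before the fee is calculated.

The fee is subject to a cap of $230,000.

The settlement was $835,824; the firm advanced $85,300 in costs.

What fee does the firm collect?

$178,507.06

Fee base (net of costs): $835,824 − $85,300 = $750,524
First $45,500 at 38% = $17,290.00
Next $167,500 at 30.5% = $51,087.50
Next $200,000 at 23% = $46,000.00
Remaining $337,524 at 19% = $64,129.56
Fee: $17,290.00 + $51,087.50 + $46,000.00 + $64,129.56 = $178,507.06
$178,507.06 is under the $230,000 cap.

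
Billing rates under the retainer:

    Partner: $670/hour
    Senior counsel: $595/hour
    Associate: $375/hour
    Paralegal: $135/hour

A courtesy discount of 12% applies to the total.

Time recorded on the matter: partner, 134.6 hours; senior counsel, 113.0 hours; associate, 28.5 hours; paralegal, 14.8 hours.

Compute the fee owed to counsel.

$149,690.20

Partner: 134.6 × $670 = $90,182.00
Senior counsel: 113.0 × $595 = $67,235.00
Associate: 28.5 × $375 = $10,687.50
Paralegal: 14.8 × $135 = $1,998.00
Subtotal: $170,102.50
Less 12% discount: −$20,412.30
Total: $170,102.50 − $20,412.30 = $149,690.20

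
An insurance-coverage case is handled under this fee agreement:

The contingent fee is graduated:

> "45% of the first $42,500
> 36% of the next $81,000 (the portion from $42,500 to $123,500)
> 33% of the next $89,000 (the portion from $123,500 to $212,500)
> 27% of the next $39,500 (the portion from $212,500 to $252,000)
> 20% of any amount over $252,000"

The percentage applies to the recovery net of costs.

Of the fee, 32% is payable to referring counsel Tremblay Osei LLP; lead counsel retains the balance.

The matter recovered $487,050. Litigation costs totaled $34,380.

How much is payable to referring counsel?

Fee base (net of costs): $487,050 − $34,380 = $452,670
First $42,500 at 45% = $19,125.00
Next $81,000 at 36% = $29,160.00
Next $89,000 at 33% = $29,370.00
Next $39,500 at 27% = $10,665.00
Remaining $200,670 at 20% = $40,134.00
Fee: $19,125.00 + $29,160.00 + $29,370.00 + $10,665.00 + $40,134.00 = $128,454.00
Referral share: 32% of $128,454.00 = $41,105.28; lead counsel retains $128,454.00 − $41,105.28 = $87,348.72.

$41,105.28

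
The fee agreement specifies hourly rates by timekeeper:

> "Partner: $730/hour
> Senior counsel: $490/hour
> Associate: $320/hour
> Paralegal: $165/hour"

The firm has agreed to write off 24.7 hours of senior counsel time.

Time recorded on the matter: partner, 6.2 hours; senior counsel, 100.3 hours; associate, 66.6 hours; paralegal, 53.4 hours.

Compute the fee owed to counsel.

$71,693.00

Partner: 6.2 × $730 = $4,526.00
Senior counsel: 100.3 × $490 = $49,147.00
Associate: 66.6 × $320 = $21,312.00
Paralegal: 53.4 × $165 = $8,811.00
Subtotal: $83,796.00
Write-off: 24.7 × $490 = $12,103.00
Total: $83,796.00 − $12,103.00 = $71,693.00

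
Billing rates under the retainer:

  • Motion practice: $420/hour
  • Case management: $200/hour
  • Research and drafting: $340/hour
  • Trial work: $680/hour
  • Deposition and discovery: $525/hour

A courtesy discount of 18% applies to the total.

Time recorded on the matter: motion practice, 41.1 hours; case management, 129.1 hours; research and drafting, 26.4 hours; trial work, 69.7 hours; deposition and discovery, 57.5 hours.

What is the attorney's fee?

$106,306.03

Motion practice: 41.1 × $420 = $17,262.00
Case management: 129.1 × $200 = $25,820.00
Research and drafting: 26.4 × $340 = $8,976.00
Trial work: 69.7 × $680 = $47,396.00
Deposition and discovery: 57.5 × $525 = $30,187.50
Subtotal: $129,641.50
Less 18% discount: −$23,335.47
Total: $129,641.50 − $23,335.47 = $106,306.03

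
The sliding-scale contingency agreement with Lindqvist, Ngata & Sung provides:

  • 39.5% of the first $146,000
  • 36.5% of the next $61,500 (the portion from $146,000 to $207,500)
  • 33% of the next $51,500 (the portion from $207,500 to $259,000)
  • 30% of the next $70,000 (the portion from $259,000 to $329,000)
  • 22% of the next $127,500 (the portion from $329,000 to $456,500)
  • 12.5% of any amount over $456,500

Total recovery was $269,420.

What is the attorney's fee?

First $146,000 at 39.5% = $57,670.00
Next $61,500 at 36.5% = $22,447.50
Next $51,500 at 33% = $16,995.00
Remaining $10,420 at 30% = $3,126.00
Fee: $57,670.00 + $22,447.50 + $16,995.00 + $3,126.00 = $100,238.50

$100,238.50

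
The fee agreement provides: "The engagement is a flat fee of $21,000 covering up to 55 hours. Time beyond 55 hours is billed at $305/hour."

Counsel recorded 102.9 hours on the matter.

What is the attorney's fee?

$35,609.50

Flat fee: $21,000.00
Excess hours: 102.9 − 55 = 47.9
Overrun: 47.9 × $305 = $14,609.50
Total: $21,000.00 + $14,609.50 = $35,609.50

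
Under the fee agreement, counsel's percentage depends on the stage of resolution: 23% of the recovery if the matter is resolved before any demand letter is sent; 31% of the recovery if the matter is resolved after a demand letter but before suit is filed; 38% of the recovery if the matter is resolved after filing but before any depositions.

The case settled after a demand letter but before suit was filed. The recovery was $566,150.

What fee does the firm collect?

The matter settled after a demand letter but before suit was filed, so the 31% rate applies.
$566,150 × 31% = $175,506.50

$175,506.50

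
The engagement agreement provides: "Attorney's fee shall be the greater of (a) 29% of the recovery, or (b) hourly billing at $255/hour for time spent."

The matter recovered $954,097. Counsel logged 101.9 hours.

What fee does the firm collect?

(a) 29% of $954,097 = $276,688.13
(b) 101.9 × $255 = $25,984.50
The greater is (a): $276,688.13.

$276,688.13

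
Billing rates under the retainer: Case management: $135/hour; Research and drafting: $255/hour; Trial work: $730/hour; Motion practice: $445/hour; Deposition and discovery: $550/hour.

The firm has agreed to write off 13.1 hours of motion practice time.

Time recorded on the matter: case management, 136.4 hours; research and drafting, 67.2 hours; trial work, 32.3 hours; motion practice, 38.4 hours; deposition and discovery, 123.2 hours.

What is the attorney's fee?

$138,147.50

Case management: 136.4 × $135 = $18,414.00
Research and drafting: 67.2 × $255 = $17,136.00
Trial work: 32.3 × $730 = $23,579.00
Motion practice: 38.4 × $445 = $17,088.00
Deposition and discovery: 123.2 × $550 = $67,760.00
Subtotal: $143,977.00
Write-off: 13.1 × $445 = $5,829.50
Total: $143,977.00 − $5,829.50 = $138,147.50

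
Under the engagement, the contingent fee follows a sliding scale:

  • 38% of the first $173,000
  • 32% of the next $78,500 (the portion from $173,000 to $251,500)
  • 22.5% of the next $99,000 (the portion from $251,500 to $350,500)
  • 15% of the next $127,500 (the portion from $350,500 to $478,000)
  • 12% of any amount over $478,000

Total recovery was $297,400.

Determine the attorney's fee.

$101,187.50

First $173,000 at 38% = $65,740.00
Next $78,500 at 32% = $25,120.00
Remaining $45,900 at 22.5% = $10,327.50
Fee: $65,740.00 + $25,120.00 + $10,327.50 = $101,187.50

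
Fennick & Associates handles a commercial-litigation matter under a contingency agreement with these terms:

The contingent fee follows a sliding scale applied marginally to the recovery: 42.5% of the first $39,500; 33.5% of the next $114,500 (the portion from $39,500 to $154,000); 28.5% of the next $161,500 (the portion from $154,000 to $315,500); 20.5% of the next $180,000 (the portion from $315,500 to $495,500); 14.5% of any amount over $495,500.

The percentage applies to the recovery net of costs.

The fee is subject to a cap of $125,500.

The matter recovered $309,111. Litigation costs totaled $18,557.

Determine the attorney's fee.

Fee base (net of costs): $309,111 − $18,557 = $290,554
First $39,500 at 42.5% = $16,787.50
Next $114,500 at 33.5% = $38,357.50
Remaining $136,554 at 28.5% = $38,917.89
Fee: $16,787.50 + $38,357.50 + $38,917.89 = $94,062.89
$94,062.89 is under the $125,500 cap.

$94,062.89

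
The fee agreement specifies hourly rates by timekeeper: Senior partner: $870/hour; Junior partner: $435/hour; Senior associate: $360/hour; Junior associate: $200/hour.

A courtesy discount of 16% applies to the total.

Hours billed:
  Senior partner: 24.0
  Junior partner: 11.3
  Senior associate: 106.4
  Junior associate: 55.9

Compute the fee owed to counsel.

$63,234.78

Senior partner: 24.0 × $870 = $20,880.00
Junior partner: 11.3 × $435 = $4,915.50
Senior associate: 106.4 × $360 = $38,304.00
Junior associate: 55.9 × $200 = $11,180.00
Subtotal: $75,279.50
Less 16% discount: −$12,044.72
Total: $75,279.50 − $12,044.72 = $63,234.78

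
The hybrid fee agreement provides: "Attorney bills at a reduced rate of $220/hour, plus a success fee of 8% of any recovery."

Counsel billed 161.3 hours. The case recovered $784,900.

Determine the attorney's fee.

Hourly: 161.3 × $220 = $35,486.00
Success fee: 8% of $784,900 = $62,792.00
Total: $35,486.00 + $62,792.00 = $98,278.00

$98,278.00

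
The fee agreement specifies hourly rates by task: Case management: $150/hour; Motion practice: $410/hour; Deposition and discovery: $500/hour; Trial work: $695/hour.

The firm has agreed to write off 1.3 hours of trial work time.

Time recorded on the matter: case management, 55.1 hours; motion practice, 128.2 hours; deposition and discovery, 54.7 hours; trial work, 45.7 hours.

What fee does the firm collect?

$119,035.00

Case management: 55.1 × $150 = $8,265.00
Motion practice: 128.2 × $410 = $52,562.00
Deposition and discovery: 54.7 × $500 = $27,350.00
Trial work: 45.7 × $695 = $31,761.50
Subtotal: $119,938.50
Write-off: 1.3 × $695 = $903.50
Total: $119,938.50 − $903.50 = $119,035.00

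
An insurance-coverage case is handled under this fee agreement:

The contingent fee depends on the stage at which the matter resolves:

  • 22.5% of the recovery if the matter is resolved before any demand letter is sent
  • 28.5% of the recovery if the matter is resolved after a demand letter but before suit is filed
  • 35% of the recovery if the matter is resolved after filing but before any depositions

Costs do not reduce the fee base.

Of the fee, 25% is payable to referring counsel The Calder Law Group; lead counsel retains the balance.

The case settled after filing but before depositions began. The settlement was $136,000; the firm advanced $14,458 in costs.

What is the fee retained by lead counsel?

$35,700.00

Fee base is the gross recovery, $136,000; costs are reimbursed separately.
The matter settled after filing but before depositions began, so the 35% rate applies.
$136,000 × 35% = $47,600.00
Referral share: 25% of $47,600.00 = $11,900.00; lead counsel retains $47,600.00 − $11,900.00 = $35,700.00.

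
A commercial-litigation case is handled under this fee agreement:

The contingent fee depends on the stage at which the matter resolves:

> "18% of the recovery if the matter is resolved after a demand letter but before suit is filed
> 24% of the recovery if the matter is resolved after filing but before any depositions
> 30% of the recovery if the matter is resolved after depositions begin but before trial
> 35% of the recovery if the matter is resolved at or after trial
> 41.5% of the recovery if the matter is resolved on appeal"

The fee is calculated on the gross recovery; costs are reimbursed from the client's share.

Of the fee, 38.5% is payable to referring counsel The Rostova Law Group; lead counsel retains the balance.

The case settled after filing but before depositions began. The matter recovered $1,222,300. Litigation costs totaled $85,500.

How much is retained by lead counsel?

$180,411.48

Fee base is the gross recovery, $1,222,300; costs are reimbursed separately.
The matter settled after filing but before depositions began, so the 24% rate applies.
$1,222,300 × 24% = $293,352.00
Referral share: 38.5% of $293,352.00 = $112,940.52; lead counsel retains $293,352.00 − $112,940.52 = $180,411.48.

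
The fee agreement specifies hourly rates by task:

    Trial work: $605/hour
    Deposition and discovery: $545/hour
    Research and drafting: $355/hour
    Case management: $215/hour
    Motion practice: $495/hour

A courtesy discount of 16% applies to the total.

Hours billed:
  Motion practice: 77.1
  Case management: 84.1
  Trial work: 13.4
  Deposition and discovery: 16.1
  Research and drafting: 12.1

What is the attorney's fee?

Trial work: 13.4 × $605 = $8,107.00
Deposition and discovery: 16.1 × $545 = $8,774.50
Research and drafting: 12.1 × $355 = $4,295.50
Case management: 84.1 × $215 = $18,081.50
Motion practice: 77.1 × $495 = $38,164.50
Subtotal: $77,423.00
Less 16% discount: −$12,387.68
Total: $77,423.00 − $12,387.68 = $65,035.32

$65,035.32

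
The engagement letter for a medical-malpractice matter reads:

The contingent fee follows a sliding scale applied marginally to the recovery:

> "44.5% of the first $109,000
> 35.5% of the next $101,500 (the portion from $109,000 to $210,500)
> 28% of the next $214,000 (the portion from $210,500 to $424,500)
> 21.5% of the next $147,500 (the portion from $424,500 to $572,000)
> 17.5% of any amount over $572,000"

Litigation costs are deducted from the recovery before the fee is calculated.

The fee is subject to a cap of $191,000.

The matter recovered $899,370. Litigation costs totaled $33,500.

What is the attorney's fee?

Fee base (net of costs): $899,370 − $33,500 = $865,870
First $109,000 at 44.5% = $48,505.00
Next $101,500 at 35.5% = $36,032.50
Next $214,000 at 28% = $59,920.00
Next $147,500 at 21.5% = $31,712.50
Remaining $293,870 at 17.5% = $51,427.25
Fee: $48,505.00 + $36,032.50 + $59,920.00 + $31,712.50 + $51,427.25 = $227,597.25
$227,597.25 exceeds the $191,000 cap, so the fee is capped at $191,000.00.

$191,000.00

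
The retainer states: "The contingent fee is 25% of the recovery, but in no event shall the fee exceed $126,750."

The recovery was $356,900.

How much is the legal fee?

$89,225.00

25% of $356,900 = $89,225.00
That is under the $126,750 cap.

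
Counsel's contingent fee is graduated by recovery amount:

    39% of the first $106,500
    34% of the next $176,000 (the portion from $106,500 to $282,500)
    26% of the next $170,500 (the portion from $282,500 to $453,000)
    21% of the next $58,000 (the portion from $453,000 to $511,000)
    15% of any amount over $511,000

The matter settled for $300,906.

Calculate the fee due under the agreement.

$106,160.56

First $106,500 at 39% = $41,535.00
Next $176,000 at 34% = $59,840.00
Remaining $18,406 at 26% = $4,785.56
Fee: $41,535.00 + $59,840.00 + $4,785.56 = $106,160.56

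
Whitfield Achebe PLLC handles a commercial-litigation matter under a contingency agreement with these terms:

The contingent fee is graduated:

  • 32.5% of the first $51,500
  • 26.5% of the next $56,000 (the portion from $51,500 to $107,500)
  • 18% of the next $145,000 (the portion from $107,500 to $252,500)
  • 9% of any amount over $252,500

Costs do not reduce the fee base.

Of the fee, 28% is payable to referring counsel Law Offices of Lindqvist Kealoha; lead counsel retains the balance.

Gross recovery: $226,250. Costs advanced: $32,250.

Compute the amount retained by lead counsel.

Fee base is the gross recovery, $226,250; costs are reimbursed separately.
First $51,500 at 32.5% = $16,737.50
Next $56,000 at 26.5% = $14,840.00
Remaining $118,750 at 18% = $21,375.00
Fee: $16,737.50 + $14,840.00 + $21,375.00 = $52,952.50
Referral share: 28% of $52,952.50 = $14,826.70; lead counsel retains $52,952.50 − $14,826.70 = $38,125.80.

$38,125.80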